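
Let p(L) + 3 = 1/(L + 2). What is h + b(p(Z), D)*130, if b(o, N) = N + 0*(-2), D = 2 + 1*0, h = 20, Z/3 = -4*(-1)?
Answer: 280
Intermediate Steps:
Z = 12 (Z = 3*(-4*(-1)) = 3*4 = 12)
p(L) = -3 + 1/(2 + L) (p(L) = -3 + 1/(L + 2) = -3 + 1/(2 + L))
D = 2 (D = 2 + 0 = 2)
b(o, N) = N (b(o, N) = N + 0 = N)
h + b(p(Z), D)*130 = 20 + 2*130 = 20 + 260 = 280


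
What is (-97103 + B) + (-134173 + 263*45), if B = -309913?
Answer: -529354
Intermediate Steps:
(-97103 + B) + (-134173 + 263*45) = (-97103 - 309913) + (-134173 + 263*45) = -407016 + (-134173 + 11835) = -407016 - 122338 = -529354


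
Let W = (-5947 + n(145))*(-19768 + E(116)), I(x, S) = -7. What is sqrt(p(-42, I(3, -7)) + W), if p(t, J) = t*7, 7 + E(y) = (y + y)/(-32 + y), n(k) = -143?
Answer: 2*sqrt(30103159) ≈ 10973.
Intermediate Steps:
E(y) = -7 + 2*y/(-32 + y) (E(y) = -7 + (y + y)/(-32 + y) = -7 + (2*y)/(-32 + y) = -7 + 2*y/(-32 + y))
W = 120412930 (W = (-5947 - 143)*(-19768 + (224 - 5*116)/(-32 + 116)) = -6090*(-19768 + (224 - 580)/84) = -6090*(-19768 + (1/84)*(-356)) = -6090*(-19768 - 89/21) = -6090*(-415217/21) = 120412930)
p(t, J) = 7*t
sqrt(p(-42, I(3, -7)) + W) = sqrt(7*(-42) + 120412930) = sqrt(-294 + 120412930) = sqrt(120412636) = 2*sqrt(30103159)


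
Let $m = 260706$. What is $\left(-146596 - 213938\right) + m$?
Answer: $-99828$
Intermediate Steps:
$\left(-146596 - 213938\right) + m = \left(-146596 - 213938\right) + 260706 = -360534 + 260706 = -99828$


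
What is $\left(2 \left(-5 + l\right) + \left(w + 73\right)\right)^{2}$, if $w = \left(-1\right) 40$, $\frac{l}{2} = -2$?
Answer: $225$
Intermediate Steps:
$l = -4$ ($l = 2 \left(-2\right) = -4$)
$w = -40$
$\left(2 \left(-5 + l\right) + \left(w + 73\right)\right)^{2} = \left(2 \left(-5 - 4\right) + \left(-40 + 73\right)\right)^{2} = \left(2 \left(-9\right) + 33\right)^{2} = \left(-18 + 33\right)^{2} = 15^{2} = 225$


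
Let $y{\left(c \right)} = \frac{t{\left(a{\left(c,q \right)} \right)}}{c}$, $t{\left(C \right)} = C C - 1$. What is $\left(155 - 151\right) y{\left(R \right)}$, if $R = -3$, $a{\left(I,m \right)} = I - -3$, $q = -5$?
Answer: $\frac{4}{3} \approx 1.3333$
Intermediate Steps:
$a{\left(I,m \right)} = 3 + I$ ($a{\left(I,m \right)} = I + 3 = 3 + I$)
$t{\left(C \right)} = -1 + C^{2}$ ($t{\left(C \right)} = C^{2} - 1 = -1 + C^{2}$)
$y{\left(c \right)} = \frac{-1 + \left(3 + c\right)^{2}}{c}$
$\left(155 - 151\right) y{\left(R \right)} = \left(155 - 151\right) \frac{-1 + \left(3 - 3\right)^{2}}{-3} = 4 \left(- \frac{-1 + 0^{2}}{3}\right) = 4 \left(- \frac{-1 + 0}{3}\right) = 4 \left(\left(- \frac{1}{3}\right) \left(-1\right)\right) = 4 \cdot \frac{1}{3} = \frac{4}{3}$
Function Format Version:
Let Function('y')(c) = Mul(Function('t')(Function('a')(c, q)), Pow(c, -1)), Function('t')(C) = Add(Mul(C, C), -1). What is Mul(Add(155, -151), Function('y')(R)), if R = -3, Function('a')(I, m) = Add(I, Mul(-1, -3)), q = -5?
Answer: Rational(4, 3) ≈ 1.3333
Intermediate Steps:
Function('a')(I, m) = Add(3, I) (Function('a')(I, m) = Add(I, 3) = Add(3, I))
Function('t')(C) = Add(-1, Pow(C, 2)) (Function('t')(C) = Add(Pow(C, 2), -1) = Add(-1, Pow(C, 2)))
Function('y')(c) = Mul(Pow(c, -1), Add(-1, Pow(Add(3, c), 2))) (Function('y')(c) = Mul(Add(-1, Pow(Add(3, c), 2)), Pow(c, -1)) = Mul(Pow(c, -1), Add(-1, Pow(Add(3, c), 2))))
Mul(Add(155, -151), Function('y')(R)) = Mul(Add(155, -151), Mul(Pow(-3, -1), Add(-1, Pow(Add(3, -3), 2)))) = Mul(4, Mul(Rational(-1, 3), Add(-1, Pow(0, 2)))) = Mul(4, Mul(Rational(-1, 3), Add(-1, 0))) = Mul(4, Mul(Rational(-1, 3), -1)) = Mul(4, Rational(1, 3)) = Rational(4, 3)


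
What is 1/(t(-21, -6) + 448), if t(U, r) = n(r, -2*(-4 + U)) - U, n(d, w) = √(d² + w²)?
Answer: 469/217425 - 2*√634/217425 ≈ 0.0019255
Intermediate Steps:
t(U, r) = √(r² + (8 - 2*U)²) - U (t(U, r) = √(r² + (-2*(-4 + U))²) - U = √(r² + (8 - 2*U)²) - U)
1/(t(-21, -6) + 448) = 1/((√((-6)² + 4*(-4 - 21)²) - 1*(-21)) + 448) = 1/((√(36 + 4*(-25)²) + 21) + 448) = 1/((√(36 + 4*625) + 21) + 448) = 1/((√(36 + 2500) + 21) + 448) = 1/((√2536 + 21) + 448) = 1/((2*√634 + 21) + 448) = 1/((21 + 2*√634) + 448) = 1/(469 + 2*√634)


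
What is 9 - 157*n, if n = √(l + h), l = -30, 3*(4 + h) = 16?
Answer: 9 - 157*I*√258/3 ≈ 9.0 - 840.6*I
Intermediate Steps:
h = 4/3 (h = -4 + (⅓)*16 = -4 + 16/3 = 4/3 ≈ 1.3333)
n = I*√258/3 (n = √(-30 + 4/3) = √(-86/3) = I*√258/3 ≈ 5.3541*I)
9 - 157*n = 9 - 157*I*√258/3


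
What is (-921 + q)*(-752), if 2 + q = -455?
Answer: 1036256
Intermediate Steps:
q = -457 (q = -2 - 455 = -457)
(-921 + q)*(-752) = (-921 - 457)*(-752) = -1378*(-752) = 1036256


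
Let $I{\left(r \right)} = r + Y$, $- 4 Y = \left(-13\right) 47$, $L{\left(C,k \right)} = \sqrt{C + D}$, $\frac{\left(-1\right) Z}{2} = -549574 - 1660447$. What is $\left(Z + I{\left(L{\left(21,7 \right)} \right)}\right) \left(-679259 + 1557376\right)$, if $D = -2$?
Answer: $\frac{15525792613143}{4} + 878117 \sqrt{19} \approx 3.8815 \cdot 10^{12}$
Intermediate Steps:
$Z = 4420042$ ($Z = - 2 \left(-549574 - 1660447\right) = \left(-2\right) \left(-2210021\right) = 4420042$)
$L{\left(C,k \right)} = \sqrt{-2 + C}$ ($L{\left(C,k \right)} = \sqrt{C - 2} = \sqrt{-2 + C}$)
$Y = \frac{611}{4}$ ($Y = - \frac{\left(-13\right) 47}{4} = \left(- \frac{1}{4}\right) \left(-611\right) = \frac{611}{4} \approx 152.75$)
$I{\left(r \right)} = \frac{611}{4} + r$ ($I{\left(r \right)} = r + \frac{611}{4} = \frac{611}{4} + r$)
$\left(Z + I{\left(L{\left(21,7 \right)} \right)}\right) \left(-679259 + 1557376\right) = \left(4420042 + \left(\frac{611}{4} + \sqrt{-2 + 21}\right)\right) \left(-679259 + 1557376\right) = \left(4420042 + \left(\frac{611}{4} + \sqrt{19}\right)\right) 878117 = \left(\frac{17680779}{4} + \sqrt{19}\right) 878117 = \frac{15525792613143}{4} + 878117 \sqrt{19}$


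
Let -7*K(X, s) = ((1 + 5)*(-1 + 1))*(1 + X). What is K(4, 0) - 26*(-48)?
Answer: 1248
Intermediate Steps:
K(X, s) = 0 (K(X, s) = -(1 + 5)*(-1 + 1)*(1 + X)/7 = -6*0*(1 + X)/7 = -0*(1 + X) = -⅐*0 = 0)
K(4, 0) - 26*(-48) = 0 - 26*(-48) = 0 + 1248 = 1248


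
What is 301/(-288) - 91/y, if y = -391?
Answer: -91483/112608 ≈ -0.81240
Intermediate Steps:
301/(-288) - 91/y = 301/(-288) - 91/(-391) = 301*(-1/288) - 91*(-1/391) = -301/288 + 91/391 = -91483/112608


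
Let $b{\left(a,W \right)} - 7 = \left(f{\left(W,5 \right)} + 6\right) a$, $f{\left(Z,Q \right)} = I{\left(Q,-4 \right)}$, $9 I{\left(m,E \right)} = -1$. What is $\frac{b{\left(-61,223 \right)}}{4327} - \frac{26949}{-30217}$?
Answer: $\frac{953687017}{1176740631} \approx 0.81045$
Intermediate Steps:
$I{\left(m,E \right)} = - \frac{1}{9}$ ($I{\left(m,E \right)} = \frac{1}{9} \left(-1\right) = - \frac{1}{9}$)
$f{\left(Z,Q \right)} = - \frac{1}{9}$
$b{\left(a,W \right)} = 7 + \frac{53 a}{9}$ ($b{\left(a,W \right)} = 7 + \left(- \frac{1}{9} + 6\right) a = 7 + \frac{53 a}{9}$)
$\frac{b{\left(-61,223 \right)}}{4327} - \frac{26949}{-30217} = \frac{7 + \frac{53}{9} \left(-61\right)}{4327} - \frac{26949}{-30217} = \left(7 - \frac{3233}{9}\right) \frac{1}{4327} - - \frac{26949}{30217} = \left(- \frac{3170}{9}\right) \frac{1}{4327} + \frac{26949}{30217} = - \frac{3170}{38943} + \frac{26949}{30217} = \frac{953687017}{1176740631}$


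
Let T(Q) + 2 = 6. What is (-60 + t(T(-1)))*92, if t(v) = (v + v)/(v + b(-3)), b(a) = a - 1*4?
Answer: -17296/3 ≈ -5765.3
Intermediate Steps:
T(Q) = 4 (T(Q) = -2 + 6 = 4)
b(a) = -4 + a (b(a) = a - 4 = -4 + a)
t(v) = 2*v/(-7 + v) (t(v) = (v + v)/(v + (-4 - 3)) = (2*v)/(v - 7) = (2*v)/(-7 + v) = 2*v/(-7 + v))
(-60 + t(T(-1)))*92 = (-60 + 2*4/(-7 + 4))*92 = (-60 + 2*4/(-3))*92 = (-60 + 2*4*(-⅓))*92 = (-60 - 8/3)*92 = -188/3*92 = -17296/3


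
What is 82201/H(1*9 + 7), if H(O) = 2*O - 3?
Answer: 82201/29 ≈ 2834.5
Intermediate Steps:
H(O) = -3 + 2*O
82201/H(1*9 + 7) = 82201/(-3 + 2*(1*9 + 7)) = 82201/(-3 + 2*(9 + 7)) = 82201/(-3 + 2*16) = 82201/(-3 + 32) = 82201/29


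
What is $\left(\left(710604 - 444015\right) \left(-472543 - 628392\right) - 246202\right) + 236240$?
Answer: $-293497170677$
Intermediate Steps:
$\left(\left(710604 - 444015\right) \left(-472543 - 628392\right) - 246202\right) + 236240 = \left(266589 \left(-1100935\right) - 246202\right) + 236240 = \left(-293497160715 - 246202\right) + 236240 = -293497406917 + 236240 = -293497170677$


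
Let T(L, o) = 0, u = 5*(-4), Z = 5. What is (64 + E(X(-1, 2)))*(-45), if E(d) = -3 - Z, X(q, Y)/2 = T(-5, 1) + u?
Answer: -2520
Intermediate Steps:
u = -20
X(q, Y) = -40 (X(q, Y) = 2*(0 - 20) = 2*(-20) = -40)
E(d) = -8 (E(d) = -3 - 1*5 = -3 - 5 = -8)
(64 + E(X(-1, 2)))*(-45) = (64 - 8)*(-45) = 56*(-45) = -2520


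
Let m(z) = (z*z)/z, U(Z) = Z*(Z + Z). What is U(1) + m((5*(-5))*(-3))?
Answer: 77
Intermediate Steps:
U(Z) = 2*Z² (U(Z) = Z*(2*Z) = 2*Z²)
m(z) = z (m(z) = z²/z = z)
U(1) + m((5*(-5))*(-3)) = 2*1² + (5*(-5))*(-3) = 2*1 - 25*(-3) = 2 + 75 = 77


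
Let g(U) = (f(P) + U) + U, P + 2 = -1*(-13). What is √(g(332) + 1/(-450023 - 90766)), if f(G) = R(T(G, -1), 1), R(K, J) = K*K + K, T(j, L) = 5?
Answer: √202962202768785/540789 ≈ 26.344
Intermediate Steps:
P = 11 (P = -2 - 1*(-13) = -2 + 13 = 11)
R(K, J) = K + K² (R(K, J) = K² + K = K + K²)
f(G) = 30 (f(G) = 5*(1 + 5) = 5*6 = 30)
g(U) = 30 + 2*U (g(U) = (30 + U) + U = 30 + 2*U)
√(g(332) + 1/(-450023 - 90766)) = √((30 + 2*332) + 1/(-450023 - 90766)) = √((30 + 664) + 1/(-540789)) = √(694 - 1/540789) = √(375307565/540789) = √202962202768785/540789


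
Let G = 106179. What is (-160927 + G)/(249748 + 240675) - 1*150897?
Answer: -74003414179/490423 ≈ -1.5090e+5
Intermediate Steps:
(-160927 + G)/(249748 + 240675) - 1*150897 = (-160927 + 106179)/(249748 + 240675) - 1*150897 = -54748/490423 - 150897 = -74003414179/490423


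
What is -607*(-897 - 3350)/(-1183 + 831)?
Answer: -2577929/352 ≈ -7323.7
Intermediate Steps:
-607*(-897 - 3350)/(-1183 + 831) = -607/((-352/(-4247))) = -607/((-352*(-1/4247))) = -607/352/4247 = -607*4247/352 = -2577929/352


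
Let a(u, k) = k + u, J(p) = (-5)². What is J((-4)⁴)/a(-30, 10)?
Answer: -5/4 ≈ -1.2500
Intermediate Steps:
J(p) = 25
J((-4)⁴)/a(-30, 10) = 25/(10 - 30) = 25/(-20) = 25*(-1/20) = -5/4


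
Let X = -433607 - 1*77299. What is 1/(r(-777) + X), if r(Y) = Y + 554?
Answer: -1/511129 ≈ -1.9565e-6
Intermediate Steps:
X = -510906 (X = -433607 - 77299 = -510906)
r(Y) = 554 + Y
1/(r(-777) + X) = 1/((554 - 777) - 510906) = 1/(-223 - 510906) = 1/(-511129) = -1/511129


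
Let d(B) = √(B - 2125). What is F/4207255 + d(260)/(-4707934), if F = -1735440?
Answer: -347088/841451 - I*√1865/4707934 ≈ -0.41249 - 9.1729e-6*I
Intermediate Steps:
d(B) = √(-2125 + B)
F/4207255 + d(260)/(-4707934) = -1735440/4207255 + √(-2125 + 260)/(-4707934) = -1735440*1/4207255 + √(-1865)*(-1/4707934) = -347088/841451 + (I*√1865)*(-1/4707934) = -347088/841451 - I*√1865/4707934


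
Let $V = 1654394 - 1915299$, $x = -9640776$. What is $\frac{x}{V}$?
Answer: $\frac{9640776}{260905} \approx 36.951$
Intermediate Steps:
$V = -260905$
$\frac{x}{V} = - \frac{9640776}{-260905} = \left(-9640776\right) \left(- \frac{1}{260905}\right) = \frac{9640776}{260905}$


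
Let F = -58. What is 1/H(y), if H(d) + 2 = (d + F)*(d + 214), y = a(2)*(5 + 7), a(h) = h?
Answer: -1/8094 ≈ -0.00012355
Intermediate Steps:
y = 24 (y = 2*(5 + 7) = 2*12 = 24)
H(d) = -2 + (-58 + d)*(214 + d) (H(d) = -2 + (d - 58)*(d + 214) = -2 + (-58 + d)*(214 + d))
1/H(y) = 1/(-12414 + 24² + 156*24) = 1/(-12414 + 576 + 3744) = 1/(-8094) = -1/8094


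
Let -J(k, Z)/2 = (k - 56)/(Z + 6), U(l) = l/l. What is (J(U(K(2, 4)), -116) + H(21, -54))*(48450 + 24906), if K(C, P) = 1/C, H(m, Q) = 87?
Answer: 6308616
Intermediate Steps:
U(l) = 1
J(k, Z) = -2*(-56 + k)/(6 + Z) (J(k, Z) = -2*(k - 56)/(Z + 6) = -2*(-56 + k)/(6 + Z))
(J(U(K(2, 4)), -116) + H(21, -54))*(48450 + 24906) = (2*(56 - 1*1)/(6 - 116) + 87)*(48450 + 24906) = (2*(56 - 1)/(-110) + 87)*73356 = (2*(-1/110)*55 + 87)*73356 = (-1 + 87)*73356 = 86*73356 = 6308616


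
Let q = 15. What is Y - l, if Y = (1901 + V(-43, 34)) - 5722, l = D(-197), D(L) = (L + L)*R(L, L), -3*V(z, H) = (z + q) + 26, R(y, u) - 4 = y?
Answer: -239587/3 ≈ -79862.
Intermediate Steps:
R(y, u) = 4 + y
V(z, H) = -41/3 - z/3 (V(z, H) = -((z + 15) + 26)/3 = -((15 + z) + 26)/3 = -(41 + z)/3 = -41/3 - z/3)
D(L) = 2*L*(4 + L) (D(L) = (L + L)*(4 + L) = (2*L)*(4 + L) = 2*L*(4 + L))
l = 76042 (l = 2*(-197)*(4 - 197) = 2*(-197)*(-193) = 76042)
Y = -11461/3 (Y = (1901 + (-41/3 - ⅓*(-43))) - 5722 = (1901 + (-41/3 + 43/3)) - 5722 = (1901 + ⅔) - 5722 = 5705/3 - 5722 = -11461/3 ≈ -3820.3)
Y - l = -11461/3 - 1*76042 = -11461/3 - 76042 = -239587/3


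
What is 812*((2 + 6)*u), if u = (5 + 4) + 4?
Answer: 84448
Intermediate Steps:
u = 13 (u = 9 + 4 = 13)
812*((2 + 6)*u) = 812*((2 + 6)*13) = 812*(8*13) = 812*104 = 84448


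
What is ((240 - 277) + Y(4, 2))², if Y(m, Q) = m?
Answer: 1089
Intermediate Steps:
((240 - 277) + Y(4, 2))² = ((240 - 277) + 4)² = (-37 + 4)² = (-33)² = 1089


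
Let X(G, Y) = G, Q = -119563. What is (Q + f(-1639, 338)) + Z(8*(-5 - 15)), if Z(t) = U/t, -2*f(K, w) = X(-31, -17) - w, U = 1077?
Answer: -19101637/160 ≈ -1.1939e+5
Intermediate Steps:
f(K, w) = 31/2 + w/2 (f(K, w) = -(-31 - w)/2 = 31/2 + w/2)
Z(t) = 1077/t
(Q + f(-1639, 338)) + Z(8*(-5 - 15)) = (-119563 + (31/2 + (½)*338)) + 1077/((8*(-5 - 15))) = (-119563 + (31/2 + 169)) + 1077/((8*(-20))) = (-119563 + 369/2) + 1077/(-160) = -238757/2 + 1077*(-1/160) = -238757/2 - 1077/160 = -19101637/160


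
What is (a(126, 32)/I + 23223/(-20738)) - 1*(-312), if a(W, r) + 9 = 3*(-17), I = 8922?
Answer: 9586530691/30837406 ≈ 310.87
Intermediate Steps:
a(W, r) = -60 (a(W, r) = -9 + 3*(-17) = -9 - 51 = -60)
(a(126, 32)/I + 23223/(-20738)) - 1*(-312) = (-60/8922 + 23223/(-20738)) - 1*(-312) = (-60*1/8922 + 23223*(-1/20738)) + 312 = (-10/1487 - 23223/20738) + 312 = -34739981/30837406 + 312 = 9586530691/30837406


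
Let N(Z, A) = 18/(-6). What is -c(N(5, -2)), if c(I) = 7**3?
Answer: -343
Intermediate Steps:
N(Z, A) = -3 (N(Z, A) = 18*(-1/6) = -3)
c(I) = 343
-c(N(5, -2)) = -1*343 = -343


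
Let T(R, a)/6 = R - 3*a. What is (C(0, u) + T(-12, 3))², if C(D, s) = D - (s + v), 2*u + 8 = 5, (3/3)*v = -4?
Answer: 58081/4 ≈ 14520.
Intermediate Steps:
v = -4
u = -3/2 (u = -4 + (½)*5 = -4 + 5/2 = -3/2 ≈ -1.5000)
T(R, a) = -18*a + 6*R (T(R, a) = 6*(R - 3*a) = -18*a + 6*R)
C(D, s) = 4 + D - s (C(D, s) = D - (s - 4) = D - (-4 + s) = D + (4 - s) = 4 + D - s)
(C(0, u) + T(-12, 3))² = ((4 + 0 - 1*(-3/2)) + (-18*3 + 6*(-12)))² = ((4 + 0 + 3/2) + (-54 - 72))² = (11/2 - 126)² = (-241/2)² = 58081/4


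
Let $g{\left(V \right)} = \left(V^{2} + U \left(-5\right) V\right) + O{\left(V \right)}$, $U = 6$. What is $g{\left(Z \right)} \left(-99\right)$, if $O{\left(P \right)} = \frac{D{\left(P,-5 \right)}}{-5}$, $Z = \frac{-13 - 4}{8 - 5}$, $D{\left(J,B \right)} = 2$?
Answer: $- \frac{99847}{5} \approx -19969.0$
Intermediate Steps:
$Z = - \frac{17}{3} \approx -5.6667$
$O{\left(P \right)} = - \frac{2}{5}$ ($O{\left(P \right)} = \frac{2}{-5} = 2 \left(- \frac{1}{5}\right) = - \frac{2}{5}$)
$g{\left(V \right)} = - \frac{2}{5} + V^{2} - 30 V$ ($g{\left(V \right)} = \left(V^{2} + 6 \left(-5\right) V\right) - \frac{2}{5} = \left(V^{2} - 30 V\right) - \frac{2}{5} = - \frac{2}{5} + V^{2} - 30 V$)
$g{\left(Z \right)} \left(-99\right) = \left(- \frac{2}{5} + \left(- \frac{17}{3}\right)^{2} - -170\right) \left(-99\right) = \left(- \frac{2}{5} + \frac{289}{9} + 170\right) \left(-99\right) = \frac{9077}{45} \left(-99\right) = - \frac{99847}{5}$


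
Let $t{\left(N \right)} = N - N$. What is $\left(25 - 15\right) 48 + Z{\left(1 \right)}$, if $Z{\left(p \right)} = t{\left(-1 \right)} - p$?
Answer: $479$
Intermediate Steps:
$t{\left(N \right)} = 0$
$Z{\left(p \right)} = - p$ ($Z{\left(p \right)} = 0 - p = - p$)
$\left(25 - 15\right) 48 + Z{\left(1 \right)} = \left(25 - 15\right) 48 - 1 = 10 \cdot 48 - 1 = 480 - 1 = 479$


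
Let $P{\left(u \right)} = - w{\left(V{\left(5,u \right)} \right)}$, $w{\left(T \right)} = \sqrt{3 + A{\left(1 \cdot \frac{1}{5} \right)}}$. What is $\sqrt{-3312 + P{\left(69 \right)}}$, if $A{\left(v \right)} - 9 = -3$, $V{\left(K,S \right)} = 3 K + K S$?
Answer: $i \sqrt{3315} \approx 57.576 i$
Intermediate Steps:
$A{\left(v \right)} = 6$ ($A{\left(v \right)} = 9 - 3 = 6$)
$w{\left(T \right)} = 3$ ($w{\left(T \right)} = \sqrt{3 + 6} = \sqrt{9} = 3$)
$P{\left(u \right)} = -3$ ($P{\left(u \right)} = \left(-1\right) 3 = -3$)
$\sqrt{-3312 + P{\left(69 \right)}} = \sqrt{-3312 - 3} = \sqrt{-3315} = i \sqrt{3315}$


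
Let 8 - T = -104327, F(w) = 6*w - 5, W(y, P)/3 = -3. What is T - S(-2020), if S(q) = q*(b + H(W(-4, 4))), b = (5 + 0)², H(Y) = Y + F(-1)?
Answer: 114435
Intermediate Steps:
W(y, P) = -9 (W(y, P) = 3*(-3) = -9)
F(w) = -5 + 6*w
T = 104335 (T = 8 - 1*(-104327) = 8 + 104327 = 104335)
H(Y) = -11 + Y (H(Y) = Y + (-5 + 6*(-1)) = Y + (-5 - 6) = Y - 11 = -11 + Y)
b = 25 (b = 5² = 25)
S(q) = 5*q (S(q) = q*(25 + (-11 - 9)) = q*(25 - 20) = q*5 = 5*q)
T - S(-2020) = 104335 - 5*(-2020) = 104335 - 1*(-10100) = 104335 + 10100 = 114435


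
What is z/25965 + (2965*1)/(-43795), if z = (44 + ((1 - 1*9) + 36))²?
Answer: 3334379/25269715 ≈ 0.13195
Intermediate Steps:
z = 5184 (z = (44 + ((1 - 9) + 36))² = (44 + (-8 + 36))² = (44 + 28)² = 72² = 5184)
z/25965 + (2965*1)/(-43795) = 5184/25965 + (2965*1)/(-43795) = 5184*(1/25965) + 2965*(-1/43795) = 576/2885 - 593/8759 = 3334379/25269715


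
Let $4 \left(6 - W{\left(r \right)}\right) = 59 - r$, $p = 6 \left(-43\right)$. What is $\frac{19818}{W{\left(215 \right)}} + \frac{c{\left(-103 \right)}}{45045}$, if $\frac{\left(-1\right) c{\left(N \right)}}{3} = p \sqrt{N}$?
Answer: $\frac{2202}{5} + \frac{86 i \sqrt{103}}{5005} \approx 440.4 + 0.17439 i$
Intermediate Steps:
$p = -258$
$W{\left(r \right)} = - \frac{35}{4} + \frac{r}{4}$ ($W{\left(r \right)} = 6 - \frac{59 - r}{4} = 6 + \left(- \frac{59}{4} + \frac{r}{4}\right) = - \frac{35}{4} + \frac{r}{4}$)
$c{\left(N \right)} = 774 \sqrt{N}$ ($c{\left(N \right)} = - 3 \left(- 258 \sqrt{N}\right) = 774 \sqrt{N}$)
$\frac{19818}{W{\left(215 \right)}} + \frac{c{\left(-103 \right)}}{45045} = \frac{19818}{- \frac{35}{4} + \frac{1}{4} \cdot 215} + \frac{774 \sqrt{-103}}{45045} = \frac{19818}{- \frac{35}{4} + \frac{215}{4}} + 774 i \sqrt{103} \cdot \frac{1}{45045} = \frac{19818}{45} + 774 i \sqrt{103} \cdot \frac{1}{45045} = 19818 \cdot \frac{1}{45} + \frac{86 i \sqrt{103}}{5005} = \frac{2202}{5} + \frac{86 i \sqrt{103}}{5005}$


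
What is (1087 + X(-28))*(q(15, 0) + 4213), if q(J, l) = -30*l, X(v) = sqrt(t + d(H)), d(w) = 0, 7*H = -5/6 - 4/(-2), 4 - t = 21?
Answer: 4579531 + 4213*I*sqrt(17) ≈ 4.5795e+6 + 17371.0*I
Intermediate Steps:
t = -17 (t = 4 - 1*21 = 4 - 21 = -17)
H = 1/6 (H = (-5/6 - 4/(-2))/7 = (-5*1/6 - 4*(-1/2))/7 = (-5/6 + 2)/7 = (1/7)*(7/6) = 1/6 ≈ 0.16667)
X(v) = I*sqrt(17) (X(v) = sqrt(-17 + 0) = sqrt(-17) = I*sqrt(17))
(1087 + X(-28))*(q(15, 0) + 4213) = (1087 + I*sqrt(17))*(-30*0 + 4213) = (1087 + I*sqrt(17))*(0 + 4213) = (1087 + I*sqrt(17))*4213 = 4579531 + 4213*I*sqrt(17)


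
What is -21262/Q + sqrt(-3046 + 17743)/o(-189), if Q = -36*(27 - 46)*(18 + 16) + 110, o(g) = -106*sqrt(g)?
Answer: -10631/11683 + I*sqrt(34293)/2226 ≈ -0.90996 + 0.083191*I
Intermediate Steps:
Q = 23366 (Q = -(-684)*34 + 110 = -36*(-646) + 110 = 23256 + 110 = 23366)
-21262/Q + sqrt(-3046 + 17743)/o(-189) = -21262/23366 + sqrt(-3046 + 17743)/((-318*I*sqrt(21))) = -21262*1/23366 + sqrt(14697)/((-318*I*sqrt(21))) = -10631/11683 + (3*sqrt(1633))/((-318*I*sqrt(21))) = -10631/11683 + (3*sqrt(1633))*(I*sqrt(21)/6678) = -10631/11683 + I*sqrt(34293)/2226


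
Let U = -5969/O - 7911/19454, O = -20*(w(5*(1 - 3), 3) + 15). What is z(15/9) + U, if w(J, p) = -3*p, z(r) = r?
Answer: 59531203/1167240 ≈ 51.002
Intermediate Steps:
O = -120 (O = -20*(-3*3 + 15) = -20*(-9 + 15) = -20*6 = -120)
U = 57585803/1167240 (U = -5969/(-120) - 7911/19454 = -5969*(-1/120) - 7911*1/19454 = 5969/120 - 7911/19454 = 57585803/1167240 ≈ 49.335)
z(15/9) + U = 15/9 + 57585803/1167240 = 15*(1/9) + 57585803/1167240 = 5/3 + 57585803/1167240 = 59531203/1167240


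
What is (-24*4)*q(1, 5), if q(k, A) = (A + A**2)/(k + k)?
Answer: -1440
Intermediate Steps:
q(k, A) = (A + A**2)/(2*k) (q(k, A) = (A + A**2)/((2*k)) = (A + A**2)*(1/(2*k)) = (A + A**2)/(2*k))
(-24*4)*q(1, 5) = (-24*4)*((1/2)*5*(1 + 5)/1) = -48*5*6 = -96*15 = -1440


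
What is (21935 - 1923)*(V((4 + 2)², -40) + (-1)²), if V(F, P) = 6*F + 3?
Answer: 4402640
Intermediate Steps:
V(F, P) = 3 + 6*F
(21935 - 1923)*(V((4 + 2)², -40) + (-1)²) = (21935 - 1923)*((3 + 6*(4 + 2)²) + (-1)²) = 20012*((3 + 6*6²) + 1) = 20012*((3 + 6*36) + 1) = 20012*((3 + 216) + 1) = 20012*(219 + 1) = 20012*220 = 4402640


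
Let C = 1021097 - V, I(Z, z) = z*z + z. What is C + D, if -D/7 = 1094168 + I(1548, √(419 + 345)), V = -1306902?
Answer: -5336525 - 14*√191 ≈ -5.3367e+6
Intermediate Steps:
I(Z, z) = z + z² (I(Z, z) = z² + z = z + z²)
C = 2327999 (C = 1021097 - 1*(-1306902) = 1021097 + 1306902 = 2327999)
D = -7659176 - 14*√191*(1 + 2*√191) (D = -7*(1094168 + √(419 + 345)*(1 + √(419 + 345))) = -7*(1094168 + √764*(1 + √764)) = -7*(1094168 + (2*√191)*(1 + 2*√191)) = -7*(1094168 + 2*√191*(1 + 2*√191)) = -7659176 - 14*√191*(1 + 2*√191) ≈ -7.6647e+6)
C + D = 2327999 + (-7664524 - 14*√191) = -5336525 - 14*√191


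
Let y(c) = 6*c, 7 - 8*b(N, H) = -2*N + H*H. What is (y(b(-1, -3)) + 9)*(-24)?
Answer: -144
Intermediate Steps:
b(N, H) = 7/8 - H²/8 + N/4 (b(N, H) = 7/8 - (-2*N + H*H)/8 = 7/8 - (-2*N + H²)/8 = 7/8 - (H² - 2*N)/8 = 7/8 + (-H²/8 + N/4) = 7/8 - H²/8 + N/4)
(y(b(-1, -3)) + 9)*(-24) = (6*(7/8 - ⅛*(-3)² + (¼)*(-1)) + 9)*(-24) = (6*(7/8 - ⅛*9 - ¼) + 9)*(-24) = (6*(7/8 - 9/8 - ¼) + 9)*(-24) = (6*(-½) + 9)*(-24) = (-3 + 9)*(-24) = 6*(-24) = -144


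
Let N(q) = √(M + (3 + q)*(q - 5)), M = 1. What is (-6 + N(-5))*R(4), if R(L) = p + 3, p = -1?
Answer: -12 + 2*√21 ≈ -2.8349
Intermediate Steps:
R(L) = 2 (R(L) = -1 + 3 = 2)
N(q) = √(1 + (-5 + q)*(3 + q)) (N(q) = √(1 + (3 + q)*(q - 5)) = √(1 + (3 + q)*(-5 + q)) = √(1 + (-5 + q)*(3 + q)))
(-6 + N(-5))*R(4) = (-6 + √(-14 + (-5)² - 2*(-5)))*2 = (-6 + √(-14 + 25 + 10))*2 = (-6 + √21)*2 = -12 + 2*√21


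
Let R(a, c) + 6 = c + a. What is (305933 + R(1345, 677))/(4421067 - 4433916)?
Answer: -307949/12849 ≈ -23.967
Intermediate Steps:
R(a, c) = -6 + a + c (R(a, c) = -6 + (c + a) = -6 + (a + c) = -6 + a + c)
(305933 + R(1345, 677))/(4421067 - 4433916) = (305933 + (-6 + 1345 + 677))/(4421067 - 4433916) = (305933 + 2016)/(-12849) = 307949*(-1/12849) = -307949/12849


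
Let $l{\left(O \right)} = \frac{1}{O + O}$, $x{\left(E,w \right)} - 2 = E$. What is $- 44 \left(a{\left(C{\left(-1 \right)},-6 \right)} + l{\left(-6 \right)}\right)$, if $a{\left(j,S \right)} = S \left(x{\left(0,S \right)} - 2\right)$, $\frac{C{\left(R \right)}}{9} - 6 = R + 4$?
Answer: $\frac{11}{3} \approx 3.6667$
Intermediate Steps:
$C{\left(R \right)} = 90 + 9 R$ ($C{\left(R \right)} = 54 + 9 \left(R + 4\right) = 54 + 9 \left(4 + R\right) = 54 + \left(36 + 9 R\right) = 90 + 9 R$)
$x{\left(E,w \right)} = 2 + E$
$l{\left(O \right)} = \frac{1}{2 O}$
$a{\left(j,S \right)} = 0$ ($a{\left(j,S \right)} = S \left(\left(2 + 0\right) - 2\right) = S \left(2 - 2\right) = S 0 = 0$)
$- 44 \left(a{\left(C{\left(-1 \right)},-6 \right)} + l{\left(-6 \right)}\right) = - 44 \left(0 + \frac{1}{2 \left(-6\right)}\right) = - 44 \left(0 + \frac{1}{2} \left(- \frac{1}{6}\right)\right) = - 44 \left(0 - \frac{1}{12}\right) = \left(-44\right) \left(- \frac{1}{12}\right) = \frac{11}{3}$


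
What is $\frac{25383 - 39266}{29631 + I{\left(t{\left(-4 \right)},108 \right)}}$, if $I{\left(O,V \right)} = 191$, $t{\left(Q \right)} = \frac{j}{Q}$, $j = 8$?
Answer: $- \frac{13883}{29822} \approx -0.46553$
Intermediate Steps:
$t{\left(Q \right)} = \frac{8}{Q}$
$\frac{25383 - 39266}{29631 + I{\left(t{\left(-4 \right)},108 \right)}} = \frac{25383 - 39266}{29631 + 191} = - \frac{13883}{29822}$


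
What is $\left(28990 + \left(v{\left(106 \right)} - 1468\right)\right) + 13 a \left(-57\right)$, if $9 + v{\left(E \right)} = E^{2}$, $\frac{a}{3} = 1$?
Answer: $36526$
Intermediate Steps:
$a = 3$ ($a = 3 \cdot 1 = 3$)
$v{\left(E \right)} = -9 + E^{2}$
$\left(28990 + \left(v{\left(106 \right)} - 1468\right)\right) + 13 a \left(-57\right) = \left(28990 - \left(1477 - 11236\right)\right) + 13 \cdot 3 \left(-57\right) = \left(28990 + \left(\left(-9 + 11236\right) - 1468\right)\right) + 39 \left(-57\right) = \left(28990 + \left(11227 - 1468\right)\right) - 2223 = \left(28990 + 9759\right) - 2223 = 38749 - 2223 = 36526$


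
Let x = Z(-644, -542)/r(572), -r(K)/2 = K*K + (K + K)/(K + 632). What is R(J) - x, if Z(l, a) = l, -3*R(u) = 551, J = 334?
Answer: -27132120968/147724005 ≈ -183.67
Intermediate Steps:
R(u) = -551/3 (R(u) = -⅓*551 = -551/3)
r(K) = -2*K² - 4*K/(632 + K) (r(K) = -2*(K*K + (K + K)/(K + 632)) = -2*(K² + (2*K)/(632 + K)) = -2*(K² + 2*K/(632 + K)) = -2*K² - 4*K/(632 + K))
x = 48461/49241335 (x = -644*(-(632 + 572)/(1144*(2 + 572² + 632*572))) = -644*(-301/(286*(2 + 327184 + 361504))) = -644/((-2*572*1/1204*688690)) = -644/(-196965340/301) = -644*(-301/196965340) = 48461/49241335 ≈ 0.00098415)
R(J) - x = -551/3 - 1*48461/49241335 = -551/3 - 48461/49241335 = -27132120968/147724005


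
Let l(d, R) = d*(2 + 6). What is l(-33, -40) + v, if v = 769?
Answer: 505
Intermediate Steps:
l(d, R) = 8*d (l(d, R) = d*8 = 8*d)
l(-33, -40) + v = 8*(-33) + 769 = -264 + 769 = 505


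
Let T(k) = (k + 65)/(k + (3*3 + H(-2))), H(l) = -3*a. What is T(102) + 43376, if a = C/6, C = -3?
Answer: 9759934/225 ≈ 43378.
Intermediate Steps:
a = -1/2 (a = -3/6 = -3*1/6 = -1/2 ≈ -0.50000)
H(l) = 3/2 (H(l) = -3*(-1/2) = 3/2)
T(k) = (65 + k)/(21/2 + k) (T(k) = (k + 65)/(k + (3*3 + 3/2)) = (65 + k)/(k + (9 + 3/2)) = (65 + k)/(k + 21/2) = (65 + k)/(21/2 + k))
T(102) + 43376 = 2*(65 + 102)/(21 + 2*102) + 43376 = 2*167/(21 + 204) + 43376 = 2*167/225 + 43376 = 2*(1/225)*167 + 43376 = 334/225 + 43376 = 9759934/225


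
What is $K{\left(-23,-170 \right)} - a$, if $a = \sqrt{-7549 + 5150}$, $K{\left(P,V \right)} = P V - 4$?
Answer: $3906 - i \sqrt{2399} \approx 3906.0 - 48.98 i$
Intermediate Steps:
$K{\left(P,V \right)} = -4 + P V$
$a = i \sqrt{2399}$ ($a = \sqrt{-2399} = i \sqrt{2399} \approx 48.98 i$)
$K{\left(-23,-170 \right)} - a = \left(-4 - -3910\right) - i \sqrt{2399} = \left(-4 + 3910\right) - i \sqrt{2399} = 3906 - i \sqrt{2399}$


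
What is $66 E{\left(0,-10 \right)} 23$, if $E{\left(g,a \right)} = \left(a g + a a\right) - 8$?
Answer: $139656$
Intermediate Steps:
$E{\left(g,a \right)} = -8 + a^{2} + a g$ ($E{\left(g,a \right)} = \left(a g + a^{2}\right) - 8 = \left(a^{2} + a g\right) - 8 = -8 + a^{2} + a g$)
$66 E{\left(0,-10 \right)} 23 = 66 \left(-8 + \left(-10\right)^{2} - 0\right) 23 = 66 \left(-8 + 100 + 0\right) 23 = 66 \cdot 92 \cdot 23 = 6072 \cdot 23 = 139656$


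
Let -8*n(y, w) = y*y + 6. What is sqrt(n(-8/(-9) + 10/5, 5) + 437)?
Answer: 37*sqrt(103)/18 ≈ 20.862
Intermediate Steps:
n(y, w) = -3/4 - y**2/8 (n(y, w) = -(y*y + 6)/8 = -(y**2 + 6)/8 = -(6 + y**2)/8 = -3/4 - y**2/8)
sqrt(n(-8/(-9) + 10/5, 5) + 437) = sqrt((-3/4 - (-8/(-9) + 10/5)**2/8) + 437) = sqrt((-3/4 - (-8*(-1/9) + 10*(1/5))**2/8) + 437) = sqrt((-3/4 - (8/9 + 2)**2/8) + 437) = sqrt((-3/4 - (26/9)**2/8) + 437) = sqrt((-3/4 - 1/8*676/81) + 437) = sqrt((-3/4 - 169/162) + 437) = sqrt(-581/324 + 437) = sqrt(141007/324) = 37*sqrt(103)/18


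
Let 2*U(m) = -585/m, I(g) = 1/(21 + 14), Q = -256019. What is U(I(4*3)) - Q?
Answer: 491563/2 ≈ 2.4578e+5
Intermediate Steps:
I(g) = 1/35
U(m) = -585/(2*m) (U(m) = (-585/m)/2 = -585/(2*m))
U(I(4*3)) - Q = -585/(2*1/35) - 1*(-256019) = -585/2*35 + 256019 = -20475/2 + 256019 = 491563/2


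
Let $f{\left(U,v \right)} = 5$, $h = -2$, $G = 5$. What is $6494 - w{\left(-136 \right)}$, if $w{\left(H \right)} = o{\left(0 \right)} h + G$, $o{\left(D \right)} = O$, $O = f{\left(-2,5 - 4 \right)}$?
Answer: $6499$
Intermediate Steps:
$O = 5$
$o{\left(D \right)} = 5$
$w{\left(H \right)} = -5$ ($w{\left(H \right)} = 5 \left(-2\right) + 5 = -10 + 5 = -5$)
$6494 - w{\left(-136 \right)} = 6494 - -5 = 6494 + 5 = 6499$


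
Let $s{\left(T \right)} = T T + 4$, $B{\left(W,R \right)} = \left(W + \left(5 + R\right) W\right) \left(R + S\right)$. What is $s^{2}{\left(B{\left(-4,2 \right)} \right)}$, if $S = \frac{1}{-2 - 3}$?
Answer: $\frac{6896305936}{625} \approx 1.1034 \cdot 10^{7}$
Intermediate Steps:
$S = - \frac{1}{5}$ ($S = \frac{1}{-5} = - \frac{1}{5} \approx -0.2$)
$B{\left(W,R \right)} = \left(- \frac{1}{5} + R\right) \left(W + W \left(5 + R\right)\right)$ ($B{\left(W,R \right)} = \left(W + \left(5 + R\right) W\right) \left(R - \frac{1}{5}\right) = \left(W + W \left(5 + R\right)\right) \left(- \frac{1}{5} + R\right) = \left(- \frac{1}{5} + R\right) \left(W + W \left(5 + R\right)\right)$)
$s{\left(T \right)} = 4 + T^{2}$ ($s{\left(T \right)} = T^{2} + 4 = 4 + T^{2}$)
$s^{2}{\left(B{\left(-4,2 \right)} \right)} = \left(4 + \left(\frac{1}{5} \left(-4\right) \left(-6 + 5 \cdot 2^{2} + 29 \cdot 2\right)\right)^{2}\right)^{2} = \left(4 + \left(\frac{1}{5} \left(-4\right) \left(-6 + 5 \cdot 4 + 58\right)\right)^{2}\right)^{2} = \left(4 + \left(\frac{1}{5} \left(-4\right) \left(-6 + 20 + 58\right)\right)^{2}\right)^{2} = \left(4 + \left(\frac{1}{5} \left(-4\right) 72\right)^{2}\right)^{2} = \left(4 + \left(- \frac{288}{5}\right)^{2}\right)^{2} = \left(4 + \frac{82944}{25}\right)^{2} = \left(\frac{83044}{25}\right)^{2} = \frac{6896305936}{625}$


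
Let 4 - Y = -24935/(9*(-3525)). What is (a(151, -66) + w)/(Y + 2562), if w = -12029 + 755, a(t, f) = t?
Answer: -70575435/16276283 ≈ -4.3361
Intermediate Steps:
w = -11274
Y = 20393/6345 (Y = 4 - (-24935)/(9*(-3525)) = 4 - (-24935)/(-31725) = 4 - (-24935)*(-1)/31725 = 4 - 1*4987/6345 = 4 - 4987/6345 = 20393/6345 ≈ 3.2140)
(a(151, -66) + w)/(Y + 2562) = (151 - 11274)/(20393/6345 + 2562) = -11123/16276283/6345 = -11123*6345/16276283 = -70575435/16276283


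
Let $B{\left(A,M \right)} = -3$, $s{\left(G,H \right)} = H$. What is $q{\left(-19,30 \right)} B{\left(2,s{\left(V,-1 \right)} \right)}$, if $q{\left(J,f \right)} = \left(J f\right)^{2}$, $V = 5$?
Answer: $-974700$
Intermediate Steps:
$q{\left(J,f \right)} = J^{2} f^{2}$
$q{\left(-19,30 \right)} B{\left(2,s{\left(V,-1 \right)} \right)} = \left(-19\right)^{2} \cdot 30^{2} \left(-3\right) = 361 \cdot 900 \left(-3\right) = 324900 \left(-3\right) = -974700$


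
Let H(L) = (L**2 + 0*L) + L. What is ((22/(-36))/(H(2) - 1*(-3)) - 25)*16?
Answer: -32488/81 ≈ -401.09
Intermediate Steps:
H(L) = L + L**2 (H(L) = (L**2 + 0) + L = L**2 + L = L + L**2)
((22/(-36))/(H(2) - 1*(-3)) - 25)*16 = ((22/(-36))/(2*(1 + 2) - 1*(-3)) - 25)*16 = ((22*(-1/36))/(2*3 + 3) - 25)*16 = (-11/(18*(6 + 3)) - 25)*16 = (-11/18/9 - 25)*16 = (-11/18*1/9 - 25)*16 = (-11/162 - 25)*16 = -4061/162*16 = -32488/81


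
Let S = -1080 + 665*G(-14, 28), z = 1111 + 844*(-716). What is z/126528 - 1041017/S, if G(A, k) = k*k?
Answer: -55693381627/8228748480 ≈ -6.7682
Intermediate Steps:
G(A, k) = k²
z = -603193 (z = 1111 - 604304 = -603193)
S = 520280 (S = -1080 + 665*28² = -1080 + 665*784 = -1080 + 521360 = 520280)
z/126528 - 1041017/S = -603193/126528 - 1041017/520280 = -55693381627/8228748480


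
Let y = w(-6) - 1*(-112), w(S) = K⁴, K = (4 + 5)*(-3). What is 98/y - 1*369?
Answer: -196142959/531553 ≈ -369.00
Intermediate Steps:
K = -27 (K = 9*(-3) = -27)
w(S) = 531441 (w(S) = (-27)⁴ = 531441)
y = 531553 (y = 531441 - 1*(-112) = 531441 + 112 = 531553)
98/y - 1*369 = 98/531553 - 1*369 = 98*(1/531553) - 369 = 98/531553 - 369 = -196142959/531553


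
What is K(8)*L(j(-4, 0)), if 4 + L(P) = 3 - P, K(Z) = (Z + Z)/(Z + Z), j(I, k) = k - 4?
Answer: 3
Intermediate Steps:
j(I, k) = -4 + k
K(Z) = 1 (K(Z) = (2*Z)/((2*Z)) = (2*Z)*(1/(2*Z)) = 1)
L(P) = -1 - P (L(P) = -4 + (3 - P) = -1 - P)
K(8)*L(j(-4, 0)) = 1*(-1 - (-4 + 0)) = 1*(-1 - 1*(-4)) = 1*(-1 + 4) = 1*3 = 3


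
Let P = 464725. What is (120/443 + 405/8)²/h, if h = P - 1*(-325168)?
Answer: 2502703125/763154271296 ≈ 0.0032794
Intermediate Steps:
h = 789893 (h = 464725 - 1*(-325168) = 464725 + 325168 = 789893)
(120/443 + 405/8)²/h = (120/443 + 405/8)²/789893 = (120*(1/443) + 405*(⅛))²*(1/789893) = (120/443 + 405/8)²*(1/789893) = (180375/3544)²*(1/789893) = (32535140625/12559936)*(1/789893) = 2502703125/763154271296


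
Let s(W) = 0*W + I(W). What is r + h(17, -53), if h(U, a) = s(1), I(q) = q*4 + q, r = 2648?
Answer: 2653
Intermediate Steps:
I(q) = 5*q (I(q) = 4*q + q = 5*q)
s(W) = 5*W (s(W) = 0*W + 5*W = 0 + 5*W = 5*W)
h(U, a) = 5 (h(U, a) = 5*1 = 5)
r + h(17, -53) = 2648 + 5 = 2653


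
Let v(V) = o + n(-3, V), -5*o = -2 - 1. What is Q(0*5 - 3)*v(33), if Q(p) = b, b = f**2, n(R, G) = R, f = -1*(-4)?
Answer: -192/5 ≈ -38.400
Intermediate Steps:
f = 4
o = 3/5 (o = -(-2 - 1)/5 = -1/5*(-3) = 3/5 ≈ 0.60000)
b = 16 (b = 4**2 = 16)
Q(p) = 16
v(V) = -12/5 (v(V) = 3/5 - 3 = -12/5)
Q(0*5 - 3)*v(33) = 16*(-12/5) = -192/5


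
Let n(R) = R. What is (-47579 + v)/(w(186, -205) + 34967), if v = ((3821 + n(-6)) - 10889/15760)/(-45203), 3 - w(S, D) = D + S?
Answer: -33895305456631/24926138407920 ≈ -1.3598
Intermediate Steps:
w(S, D) = 3 - D - S (w(S, D) = 3 - (D + S) = 3 + (-D - S) = 3 - D - S)
v = -60113511/712399280 (v = ((3821 - 6) - 10889/15760)/(-45203) = (3815 - 10889*1/15760)*(-1/45203) = (3815 - 10889/15760)*(-1/45203) = (60113511/15760)*(-1/45203) = -60113511/712399280 ≈ -0.084382)
(-47579 + v)/(w(186, -205) + 34967) = (-47579 - 60113511/712399280)/((3 - 1*(-205) - 1*186) + 34967) = -33895305456631/(712399280*((3 + 205 - 186) + 34967)) = -33895305456631/(712399280*(22 + 34967)) = -33895305456631/712399280/34989 = -33895305456631/712399280*1/34989 = -33895305456631/24926138407920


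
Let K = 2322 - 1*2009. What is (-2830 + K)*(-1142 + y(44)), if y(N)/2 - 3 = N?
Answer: 2637816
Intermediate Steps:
K = 313 (K = 2322 - 2009 = 313)
y(N) = 6 + 2*N
(-2830 + K)*(-1142 + y(44)) = (-2830 + 313)*(-1142 + (6 + 2*44)) = -2517*(-1142 + (6 + 88)) = -2517*(-1142 + 94) = -2517*(-1048) = 2637816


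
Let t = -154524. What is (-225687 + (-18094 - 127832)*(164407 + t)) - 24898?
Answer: -1442437243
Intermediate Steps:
(-225687 + (-18094 - 127832)*(164407 + t)) - 24898 = (-225687 + (-18094 - 127832)*(164407 - 154524)) - 24898 = (-225687 - 145926*9883) - 24898 = (-225687 - 1442186658) - 24898 = -1442412345 - 24898 = -1442437243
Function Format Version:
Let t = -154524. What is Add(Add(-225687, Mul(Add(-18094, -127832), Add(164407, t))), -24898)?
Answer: -1442437243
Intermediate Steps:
Add(Add(-225687, Mul(Add(-18094, -127832), Add(164407, t))), -24898) = Add(Add(-225687, Mul(Add(-18094, -127832), Add(164407, -154524))), -24898) = Add(Add(-225687, Mul(-145926, 9883)), -24898) = Add(Add(-225687, -1442186658), -24898) = Add(-1442412345, -24898) = -1442437243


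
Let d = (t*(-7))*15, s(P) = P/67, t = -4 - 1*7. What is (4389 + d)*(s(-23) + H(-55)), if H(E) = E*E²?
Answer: -61799788512/67 ≈ -9.2238e+8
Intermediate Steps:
t = -11 (t = -4 - 7 = -11)
H(E) = E³
s(P) = P/67 (s(P) = P*(1/67) = P/67)
d = 1155 (d = -11*(-7)*15 = 77*15 = 1155)
(4389 + d)*(s(-23) + H(-55)) = (4389 + 1155)*((1/67)*(-23) + (-55)³) = 5544*(-23/67 - 166375) = 5544*(-11147148/67) = -61799788512/67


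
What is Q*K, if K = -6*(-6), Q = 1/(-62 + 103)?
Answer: 36/41 ≈ 0.87805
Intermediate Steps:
Q = 1/41 ≈ 0.024390
K = 36
Q*K = (1/41)*36 = 36/41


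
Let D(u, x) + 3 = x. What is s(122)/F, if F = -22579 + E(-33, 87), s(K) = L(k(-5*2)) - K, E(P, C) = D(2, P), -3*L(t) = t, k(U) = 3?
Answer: 123/22615 ≈ 0.0054389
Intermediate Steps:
D(u, x) = -3 + x
L(t) = -t/3
E(P, C) = -3 + P
s(K) = -1 - K (s(K) = -⅓*3 - K = -1 - K)
F = -22615 (F = -22579 + (-3 - 33) = -22579 - 36 = -22615)
s(122)/F = (-1 - 1*122)/(-22615) = (-1 - 122)*(-1/22615) = -123*(-1/22615) = 123/22615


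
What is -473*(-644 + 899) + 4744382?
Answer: 4623767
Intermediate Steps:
-473*(-644 + 899) + 4744382 = -473*255 + 4744382 = -120615 + 4744382 = 4623767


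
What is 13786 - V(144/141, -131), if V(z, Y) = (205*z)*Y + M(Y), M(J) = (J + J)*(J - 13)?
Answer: 163766/47 ≈ 3484.4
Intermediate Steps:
M(J) = 2*J*(-13 + J) (M(J) = (2*J)*(-13 + J) = 2*J*(-13 + J))
V(z, Y) = 2*Y*(-13 + Y) + 205*Y*z (V(z, Y) = (205*z)*Y + 2*Y*(-13 + Y) = 205*Y*z + 2*Y*(-13 + Y) = 2*Y*(-13 + Y) + 205*Y*z)
13786 - V(144/141, -131) = 13786 - (-131)*(-26 + 2*(-131) + 205*(144/141)) = 13786 - (-131)*(-26 - 262 + 205*(144*(1/141))) = 13786 - (-131)*(-26 - 262 + 205*(48/47)) = 13786 - (-131)*(-26 - 262 + 9840/47) = 13786 - (-131)*(-3696)/47 = 13786 - 1*484176/47 = 13786 - 484176/47 = 163766/47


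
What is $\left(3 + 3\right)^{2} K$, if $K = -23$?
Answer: $-828$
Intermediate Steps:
$\left(3 + 3\right)^{2} K = \left(3 + 3\right)^{2} \left(-23\right) = 6^{2} \left(-23\right) = 36 \left(-23\right) = -828$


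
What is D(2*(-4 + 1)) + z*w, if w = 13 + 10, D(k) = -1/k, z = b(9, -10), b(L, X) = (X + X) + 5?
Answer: -2069/6 ≈ -344.83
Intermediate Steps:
b(L, X) = 5 + 2*X (b(L, X) = 2*X + 5 = 5 + 2*X)
z = -15 (z = 5 + 2*(-10) = 5 - 20 = -15)
w = 23
D(2*(-4 + 1)) + z*w = -1/(2*(-4 + 1)) - 15*23 = -1/(2*(-3)) - 345 = -1/(-6) - 345 = -1*(-1/6) - 345 = 1/6 - 345 = -2069/6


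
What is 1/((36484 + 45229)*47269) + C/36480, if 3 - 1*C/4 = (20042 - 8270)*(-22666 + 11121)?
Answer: 174980847495431097/11741975062880 ≈ 14902.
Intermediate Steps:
C = 543630972 (C = 12 - 4*(20042 - 8270)*(-22666 + 11121) = 12 - 47088*(-11545) = 12 - 4*(-135907740) = 12 + 543630960 = 543630972)
1/((36484 + 45229)*47269) + C/36480 = 1/((36484 + 45229)*47269) + 543630972/36480 = (1/47269)/81713 + 543630972*(1/36480) = (1/81713)*(1/47269) + 45302581/3040 = 1/3862491797 + 45302581/3040 = 174980847495431097/11741975062880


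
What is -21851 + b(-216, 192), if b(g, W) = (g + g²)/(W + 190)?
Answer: -4150321/191 ≈ -21729.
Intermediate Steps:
b(g, W) = (g + g²)/(190 + W)
-21851 + b(-216, 192) = -21851 - 216*(1 - 216)/(190 + 192) = -21851 - 216*(-215)/382 = -21851 - 216*1/382*(-215) = -21851 + 23220/191 = -4150321/191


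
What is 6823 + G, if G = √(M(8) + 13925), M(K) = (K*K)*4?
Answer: 6823 + √14181 ≈ 6942.1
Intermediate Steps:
M(K) = 4*K² (M(K) = K²*4 = 4*K²)
G = √14181 (G = √(4*8² + 13925) = √(4*64 + 13925) = √(256 + 13925) = √14181 ≈ 119.08)
6823 + G = 6823 + √14181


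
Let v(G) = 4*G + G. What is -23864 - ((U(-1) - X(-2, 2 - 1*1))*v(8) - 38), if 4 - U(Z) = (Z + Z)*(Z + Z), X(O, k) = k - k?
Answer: -23826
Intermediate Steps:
X(O, k) = 0
U(Z) = 4 - 4*Z² (U(Z) = 4 - (Z + Z)*(Z + Z) = 4 - 2*Z*2*Z = 4 - 4*Z²)
v(G) = 5*G
-23864 - ((U(-1) - X(-2, 2 - 1*1))*v(8) - 38) = -23864 - (((4 - 4*(-1)²) - 1*0)*(5*8) - 38) = -23864 - (((4 - 4*1) + 0)*40 - 38) = -23864 - (((4 - 4) + 0)*40 - 38) = -23864 - ((0 + 0)*40 - 38) = -23864 - (0*40 - 38) = -23864 - (0 - 38) = -23864 - 1*(-38) = -23864 + 38 = -23826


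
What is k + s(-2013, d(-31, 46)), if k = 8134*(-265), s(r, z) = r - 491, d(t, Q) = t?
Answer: -2158014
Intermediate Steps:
s(r, z) = -491 + r
k = -2155510
k + s(-2013, d(-31, 46)) = -2155510 + (-491 - 2013) = -2155510 - 2504 = -2158014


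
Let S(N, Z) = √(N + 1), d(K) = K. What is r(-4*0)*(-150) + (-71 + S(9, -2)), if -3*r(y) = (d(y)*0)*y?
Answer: -71 + √10 ≈ -67.838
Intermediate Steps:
r(y) = 0 (r(y) = -y*0*y/3 = -0*y = -⅓*0 = 0)
S(N, Z) = √(1 + N)
r(-4*0)*(-150) + (-71 + S(9, -2)) = 0*(-150) + (-71 + √(1 + 9)) = 0 + (-71 + √10) = -71 + √10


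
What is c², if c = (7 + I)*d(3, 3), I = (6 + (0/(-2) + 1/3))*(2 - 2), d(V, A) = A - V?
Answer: 0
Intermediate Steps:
I = 0 (I = (6 + (0*(-½) + 1*(⅓)))*0 = (6 + (0 + ⅓))*0 = (6 + ⅓)*0 = (19/3)*0 = 0)
c = 0 (c = (7 + 0)*(3 - 1*3) = 7*(3 - 3) = 7*0 = 0)
c² = 0² = 0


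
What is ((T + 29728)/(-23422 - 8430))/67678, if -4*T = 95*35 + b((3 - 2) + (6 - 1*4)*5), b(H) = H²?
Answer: -4441/331643024 ≈ -1.3391e-5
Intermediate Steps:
T = -1723/2 (T = -(95*35 + ((3 - 2) + (6 - 1*4)*5)²)/4 = -(3325 + (1 + (6 - 4)*5)²)/4 = -(3325 + (1 + 2*5)²)/4 = -(3325 + (1 + 10)²)/4 = -(3325 + 11²)/4 = -(3325 + 121)/4 = -¼*3446 = -1723/2 ≈ -861.50)
((T + 29728)/(-23422 - 8430))/67678 = ((-1723/2 + 29728)/(-23422 - 8430))/67678 = ((57733/2)/(-31852))*(1/67678) = ((57733/2)*(-1/31852))*(1/67678) = -57733/63704*1/67678 = -4441/331643024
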